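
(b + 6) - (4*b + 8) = -3*b - 2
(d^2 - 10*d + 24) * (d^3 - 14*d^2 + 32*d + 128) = d^5 - 24*d^4 + 196*d^3 - 528*d^2 - 512*d + 3072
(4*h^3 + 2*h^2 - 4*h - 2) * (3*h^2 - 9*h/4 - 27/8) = 12*h^5 - 3*h^4 - 30*h^3 - 15*h^2/4 + 18*h + 27/4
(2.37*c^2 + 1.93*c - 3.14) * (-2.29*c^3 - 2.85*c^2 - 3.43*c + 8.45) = -5.4273*c^5 - 11.1742*c^4 - 6.439*c^3 + 22.3556*c^2 + 27.0787*c - 26.533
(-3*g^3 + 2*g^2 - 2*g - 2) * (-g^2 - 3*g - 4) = 3*g^5 + 7*g^4 + 8*g^3 + 14*g + 8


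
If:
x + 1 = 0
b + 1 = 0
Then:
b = -1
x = -1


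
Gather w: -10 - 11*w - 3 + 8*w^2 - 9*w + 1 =8*w^2 - 20*w - 12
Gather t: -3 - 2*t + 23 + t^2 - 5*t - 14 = t^2 - 7*t + 6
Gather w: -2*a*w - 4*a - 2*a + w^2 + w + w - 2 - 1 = -6*a + w^2 + w*(2 - 2*a) - 3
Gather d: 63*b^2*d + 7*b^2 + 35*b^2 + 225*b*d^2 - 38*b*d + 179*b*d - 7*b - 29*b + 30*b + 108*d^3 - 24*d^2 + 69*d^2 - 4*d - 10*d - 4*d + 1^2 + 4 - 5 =42*b^2 - 6*b + 108*d^3 + d^2*(225*b + 45) + d*(63*b^2 + 141*b - 18)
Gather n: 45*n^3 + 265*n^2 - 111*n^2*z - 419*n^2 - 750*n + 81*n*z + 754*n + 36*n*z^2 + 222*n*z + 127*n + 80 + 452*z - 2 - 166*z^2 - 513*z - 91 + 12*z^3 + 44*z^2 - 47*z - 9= 45*n^3 + n^2*(-111*z - 154) + n*(36*z^2 + 303*z + 131) + 12*z^3 - 122*z^2 - 108*z - 22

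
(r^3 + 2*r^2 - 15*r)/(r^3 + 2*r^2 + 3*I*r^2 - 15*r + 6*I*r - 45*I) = r/(r + 3*I)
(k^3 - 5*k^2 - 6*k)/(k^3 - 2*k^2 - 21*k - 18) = k/(k + 3)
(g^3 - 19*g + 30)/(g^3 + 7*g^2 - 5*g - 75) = (g - 2)/(g + 5)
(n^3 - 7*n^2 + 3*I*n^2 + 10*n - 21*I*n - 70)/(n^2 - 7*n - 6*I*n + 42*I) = (n^2 + 3*I*n + 10)/(n - 6*I)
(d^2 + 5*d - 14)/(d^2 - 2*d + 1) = (d^2 + 5*d - 14)/(d^2 - 2*d + 1)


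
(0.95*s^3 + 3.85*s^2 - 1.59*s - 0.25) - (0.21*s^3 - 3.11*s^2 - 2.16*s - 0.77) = 0.74*s^3 + 6.96*s^2 + 0.57*s + 0.52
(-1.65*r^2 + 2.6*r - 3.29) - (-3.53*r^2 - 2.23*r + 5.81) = 1.88*r^2 + 4.83*r - 9.1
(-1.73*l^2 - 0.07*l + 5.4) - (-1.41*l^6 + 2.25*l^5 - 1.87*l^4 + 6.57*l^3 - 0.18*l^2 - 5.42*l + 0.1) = 1.41*l^6 - 2.25*l^5 + 1.87*l^4 - 6.57*l^3 - 1.55*l^2 + 5.35*l + 5.3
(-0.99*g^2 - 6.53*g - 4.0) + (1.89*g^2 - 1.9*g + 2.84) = 0.9*g^2 - 8.43*g - 1.16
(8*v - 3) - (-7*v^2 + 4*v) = 7*v^2 + 4*v - 3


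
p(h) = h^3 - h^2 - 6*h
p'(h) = 3*h^2 - 2*h - 6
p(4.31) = 35.63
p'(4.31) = 41.11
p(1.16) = -6.74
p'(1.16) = -4.28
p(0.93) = -5.64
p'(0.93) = -5.27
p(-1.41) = 3.67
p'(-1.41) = 2.78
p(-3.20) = -23.81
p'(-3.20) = 31.12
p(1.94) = -8.10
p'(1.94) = 1.41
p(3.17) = 2.79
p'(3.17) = 17.81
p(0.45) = -2.81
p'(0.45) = -6.29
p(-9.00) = -756.00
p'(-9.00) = 255.00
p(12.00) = 1512.00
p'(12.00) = 402.00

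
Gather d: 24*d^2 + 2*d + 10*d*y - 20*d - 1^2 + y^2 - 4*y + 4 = 24*d^2 + d*(10*y - 18) + y^2 - 4*y + 3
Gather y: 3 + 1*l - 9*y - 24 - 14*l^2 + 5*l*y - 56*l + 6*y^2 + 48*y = -14*l^2 - 55*l + 6*y^2 + y*(5*l + 39) - 21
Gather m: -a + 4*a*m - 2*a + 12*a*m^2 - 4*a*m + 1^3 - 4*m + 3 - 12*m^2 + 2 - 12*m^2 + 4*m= -3*a + m^2*(12*a - 24) + 6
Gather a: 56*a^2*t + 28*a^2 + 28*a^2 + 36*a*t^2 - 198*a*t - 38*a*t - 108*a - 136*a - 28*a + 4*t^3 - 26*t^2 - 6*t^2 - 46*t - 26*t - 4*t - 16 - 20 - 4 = a^2*(56*t + 56) + a*(36*t^2 - 236*t - 272) + 4*t^3 - 32*t^2 - 76*t - 40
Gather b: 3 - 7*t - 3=-7*t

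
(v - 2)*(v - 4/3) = v^2 - 10*v/3 + 8/3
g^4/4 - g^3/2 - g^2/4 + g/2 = g*(g/4 + 1/4)*(g - 2)*(g - 1)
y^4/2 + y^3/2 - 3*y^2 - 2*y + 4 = (y/2 + 1)*(y - 2)*(y - 1)*(y + 2)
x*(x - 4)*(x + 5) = x^3 + x^2 - 20*x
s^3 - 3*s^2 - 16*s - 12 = (s - 6)*(s + 1)*(s + 2)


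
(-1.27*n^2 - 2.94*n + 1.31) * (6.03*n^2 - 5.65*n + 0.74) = -7.6581*n^4 - 10.5527*n^3 + 23.5705*n^2 - 9.5771*n + 0.9694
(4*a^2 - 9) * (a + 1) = 4*a^3 + 4*a^2 - 9*a - 9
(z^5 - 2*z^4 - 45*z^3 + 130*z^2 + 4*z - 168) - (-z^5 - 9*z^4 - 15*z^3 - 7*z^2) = 2*z^5 + 7*z^4 - 30*z^3 + 137*z^2 + 4*z - 168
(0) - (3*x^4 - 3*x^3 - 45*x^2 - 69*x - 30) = -3*x^4 + 3*x^3 + 45*x^2 + 69*x + 30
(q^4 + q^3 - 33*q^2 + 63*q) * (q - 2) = q^5 - q^4 - 35*q^3 + 129*q^2 - 126*q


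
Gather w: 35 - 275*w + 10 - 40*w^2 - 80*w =-40*w^2 - 355*w + 45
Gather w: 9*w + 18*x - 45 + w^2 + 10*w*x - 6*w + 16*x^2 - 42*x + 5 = w^2 + w*(10*x + 3) + 16*x^2 - 24*x - 40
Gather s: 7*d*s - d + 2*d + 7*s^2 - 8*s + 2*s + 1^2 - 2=d + 7*s^2 + s*(7*d - 6) - 1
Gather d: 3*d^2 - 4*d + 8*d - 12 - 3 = 3*d^2 + 4*d - 15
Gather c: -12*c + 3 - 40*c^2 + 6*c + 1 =-40*c^2 - 6*c + 4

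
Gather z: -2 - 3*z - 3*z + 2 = -6*z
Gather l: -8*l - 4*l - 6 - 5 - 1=-12*l - 12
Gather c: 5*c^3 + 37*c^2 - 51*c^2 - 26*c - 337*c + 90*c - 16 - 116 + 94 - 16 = 5*c^3 - 14*c^2 - 273*c - 54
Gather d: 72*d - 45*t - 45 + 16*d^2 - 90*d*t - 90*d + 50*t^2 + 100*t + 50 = 16*d^2 + d*(-90*t - 18) + 50*t^2 + 55*t + 5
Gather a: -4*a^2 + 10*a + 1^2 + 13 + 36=-4*a^2 + 10*a + 50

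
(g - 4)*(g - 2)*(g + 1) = g^3 - 5*g^2 + 2*g + 8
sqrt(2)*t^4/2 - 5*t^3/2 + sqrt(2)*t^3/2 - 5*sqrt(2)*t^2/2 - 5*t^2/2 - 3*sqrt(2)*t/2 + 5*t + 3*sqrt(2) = (t - 1)*(t + 2)*(t - 3*sqrt(2))*(sqrt(2)*t/2 + 1/2)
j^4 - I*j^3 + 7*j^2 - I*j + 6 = (j - 3*I)*(j - I)*(j + I)*(j + 2*I)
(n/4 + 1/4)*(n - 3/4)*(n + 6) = n^3/4 + 25*n^2/16 + 3*n/16 - 9/8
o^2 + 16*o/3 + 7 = (o + 7/3)*(o + 3)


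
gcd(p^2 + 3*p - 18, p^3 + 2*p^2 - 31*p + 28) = 1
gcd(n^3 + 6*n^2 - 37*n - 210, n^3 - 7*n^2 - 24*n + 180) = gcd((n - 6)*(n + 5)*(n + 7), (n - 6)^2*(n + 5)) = n^2 - n - 30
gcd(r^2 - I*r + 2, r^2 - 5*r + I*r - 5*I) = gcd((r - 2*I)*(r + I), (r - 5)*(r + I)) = r + I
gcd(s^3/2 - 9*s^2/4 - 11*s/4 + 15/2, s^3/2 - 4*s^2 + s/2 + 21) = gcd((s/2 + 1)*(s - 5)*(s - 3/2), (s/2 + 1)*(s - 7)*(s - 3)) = s + 2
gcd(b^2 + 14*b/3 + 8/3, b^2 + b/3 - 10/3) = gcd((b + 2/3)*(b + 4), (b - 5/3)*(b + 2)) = 1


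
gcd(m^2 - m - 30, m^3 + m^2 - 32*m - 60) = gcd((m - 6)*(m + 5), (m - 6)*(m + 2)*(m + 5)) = m^2 - m - 30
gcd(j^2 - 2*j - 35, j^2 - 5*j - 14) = j - 7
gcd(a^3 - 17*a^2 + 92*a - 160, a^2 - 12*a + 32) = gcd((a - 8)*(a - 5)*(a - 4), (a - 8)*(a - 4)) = a^2 - 12*a + 32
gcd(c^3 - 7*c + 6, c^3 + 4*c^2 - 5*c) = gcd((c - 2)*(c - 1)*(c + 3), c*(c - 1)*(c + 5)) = c - 1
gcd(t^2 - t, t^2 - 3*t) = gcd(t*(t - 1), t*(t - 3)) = t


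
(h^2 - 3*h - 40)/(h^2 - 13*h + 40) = (h + 5)/(h - 5)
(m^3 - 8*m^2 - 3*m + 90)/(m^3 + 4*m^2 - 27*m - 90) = (m - 6)/(m + 6)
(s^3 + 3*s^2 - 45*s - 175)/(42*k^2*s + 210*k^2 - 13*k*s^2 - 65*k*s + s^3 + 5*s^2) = (s^2 - 2*s - 35)/(42*k^2 - 13*k*s + s^2)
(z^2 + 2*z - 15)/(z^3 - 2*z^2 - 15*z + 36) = (z + 5)/(z^2 + z - 12)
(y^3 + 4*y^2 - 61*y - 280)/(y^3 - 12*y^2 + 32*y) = (y^2 + 12*y + 35)/(y*(y - 4))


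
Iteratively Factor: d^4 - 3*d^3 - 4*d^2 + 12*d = (d - 2)*(d^3 - d^2 - 6*d) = d*(d - 2)*(d^2 - d - 6) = d*(d - 2)*(d + 2)*(d - 3)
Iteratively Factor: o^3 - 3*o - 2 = (o + 1)*(o^2 - o - 2) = (o + 1)^2*(o - 2)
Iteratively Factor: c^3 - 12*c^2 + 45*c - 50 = (c - 5)*(c^2 - 7*c + 10) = (c - 5)*(c - 2)*(c - 5)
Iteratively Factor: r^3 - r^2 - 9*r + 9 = (r - 1)*(r^2 - 9) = (r - 3)*(r - 1)*(r + 3)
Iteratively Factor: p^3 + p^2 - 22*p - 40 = (p + 2)*(p^2 - p - 20) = (p - 5)*(p + 2)*(p + 4)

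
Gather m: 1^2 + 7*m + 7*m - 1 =14*m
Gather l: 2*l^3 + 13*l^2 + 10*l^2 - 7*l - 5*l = 2*l^3 + 23*l^2 - 12*l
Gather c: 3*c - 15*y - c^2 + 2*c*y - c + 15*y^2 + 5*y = -c^2 + c*(2*y + 2) + 15*y^2 - 10*y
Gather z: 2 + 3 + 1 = 6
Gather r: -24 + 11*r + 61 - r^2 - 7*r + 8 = -r^2 + 4*r + 45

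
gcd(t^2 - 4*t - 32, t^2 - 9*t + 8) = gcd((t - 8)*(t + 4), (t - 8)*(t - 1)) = t - 8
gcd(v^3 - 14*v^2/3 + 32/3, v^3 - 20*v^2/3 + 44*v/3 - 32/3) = v - 2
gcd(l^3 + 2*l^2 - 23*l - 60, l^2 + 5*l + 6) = l + 3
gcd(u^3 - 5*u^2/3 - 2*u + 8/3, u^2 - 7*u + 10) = u - 2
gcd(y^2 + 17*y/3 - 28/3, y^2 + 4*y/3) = 1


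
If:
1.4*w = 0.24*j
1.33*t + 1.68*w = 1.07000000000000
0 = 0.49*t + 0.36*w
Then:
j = 8.88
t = -1.12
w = 1.52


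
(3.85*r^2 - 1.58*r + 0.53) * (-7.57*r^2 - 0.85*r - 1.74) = -29.1445*r^4 + 8.6881*r^3 - 9.3681*r^2 + 2.2987*r - 0.9222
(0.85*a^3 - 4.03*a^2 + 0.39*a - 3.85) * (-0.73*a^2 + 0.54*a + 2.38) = -0.6205*a^5 + 3.4009*a^4 - 0.4379*a^3 - 6.5703*a^2 - 1.1508*a - 9.163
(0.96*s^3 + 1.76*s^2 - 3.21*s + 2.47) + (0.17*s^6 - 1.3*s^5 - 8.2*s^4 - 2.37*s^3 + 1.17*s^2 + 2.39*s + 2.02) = 0.17*s^6 - 1.3*s^5 - 8.2*s^4 - 1.41*s^3 + 2.93*s^2 - 0.82*s + 4.49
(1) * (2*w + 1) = 2*w + 1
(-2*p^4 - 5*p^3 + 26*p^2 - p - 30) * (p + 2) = -2*p^5 - 9*p^4 + 16*p^3 + 51*p^2 - 32*p - 60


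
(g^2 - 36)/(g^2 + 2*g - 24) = (g - 6)/(g - 4)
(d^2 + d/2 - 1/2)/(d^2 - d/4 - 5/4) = 2*(2*d - 1)/(4*d - 5)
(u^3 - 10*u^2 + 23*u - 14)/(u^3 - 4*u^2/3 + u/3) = 3*(u^2 - 9*u + 14)/(u*(3*u - 1))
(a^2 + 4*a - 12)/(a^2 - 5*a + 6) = (a + 6)/(a - 3)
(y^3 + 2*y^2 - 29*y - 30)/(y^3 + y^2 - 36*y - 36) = (y - 5)/(y - 6)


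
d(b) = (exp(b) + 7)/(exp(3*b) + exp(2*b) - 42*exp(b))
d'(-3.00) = 3.35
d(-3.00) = -3.38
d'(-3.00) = 3.35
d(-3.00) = -3.38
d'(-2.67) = 2.41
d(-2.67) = -2.43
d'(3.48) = -0.00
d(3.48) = 0.00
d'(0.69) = 0.06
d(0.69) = -0.13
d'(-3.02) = 3.41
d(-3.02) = -3.44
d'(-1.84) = 1.05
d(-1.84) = -1.08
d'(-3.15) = 3.89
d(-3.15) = -3.92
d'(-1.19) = 0.55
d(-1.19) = -0.58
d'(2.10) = -0.27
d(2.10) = 0.06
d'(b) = (exp(b) + 7)*(-3*exp(3*b) - 2*exp(2*b) + 42*exp(b))/(exp(3*b) + exp(2*b) - 42*exp(b))^2 + exp(b)/(exp(3*b) + exp(2*b) - 42*exp(b))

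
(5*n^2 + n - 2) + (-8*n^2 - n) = -3*n^2 - 2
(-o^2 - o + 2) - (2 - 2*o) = -o^2 + o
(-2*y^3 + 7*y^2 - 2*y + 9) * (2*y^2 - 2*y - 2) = -4*y^5 + 18*y^4 - 14*y^3 + 8*y^2 - 14*y - 18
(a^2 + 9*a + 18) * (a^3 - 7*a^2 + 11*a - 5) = a^5 + 2*a^4 - 34*a^3 - 32*a^2 + 153*a - 90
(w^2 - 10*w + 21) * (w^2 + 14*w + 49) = w^4 + 4*w^3 - 70*w^2 - 196*w + 1029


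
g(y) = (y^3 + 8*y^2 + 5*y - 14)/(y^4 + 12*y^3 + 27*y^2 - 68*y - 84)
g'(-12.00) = -0.02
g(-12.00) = -0.14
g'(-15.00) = -0.00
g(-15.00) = -0.10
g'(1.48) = -0.65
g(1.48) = -0.17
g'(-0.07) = -0.21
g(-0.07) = 0.18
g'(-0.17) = -0.25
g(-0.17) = 0.20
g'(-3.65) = -0.15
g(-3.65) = 0.22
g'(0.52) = -0.15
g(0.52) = 0.08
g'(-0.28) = -0.31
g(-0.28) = 0.23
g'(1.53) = -0.79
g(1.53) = -0.21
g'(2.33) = -1.55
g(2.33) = 0.63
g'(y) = (3*y^2 + 16*y + 5)/(y^4 + 12*y^3 + 27*y^2 - 68*y - 84) + (-4*y^3 - 36*y^2 - 54*y + 68)*(y^3 + 8*y^2 + 5*y - 14)/(y^4 + 12*y^3 + 27*y^2 - 68*y - 84)^2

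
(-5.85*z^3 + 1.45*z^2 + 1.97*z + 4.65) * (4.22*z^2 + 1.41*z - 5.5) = -24.687*z^5 - 2.1295*z^4 + 42.5329*z^3 + 14.4257*z^2 - 4.2785*z - 25.575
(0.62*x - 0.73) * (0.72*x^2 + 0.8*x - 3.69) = 0.4464*x^3 - 0.0296*x^2 - 2.8718*x + 2.6937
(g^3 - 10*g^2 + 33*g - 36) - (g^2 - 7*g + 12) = g^3 - 11*g^2 + 40*g - 48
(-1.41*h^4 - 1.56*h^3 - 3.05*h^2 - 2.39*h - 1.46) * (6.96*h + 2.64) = -9.8136*h^5 - 14.58*h^4 - 25.3464*h^3 - 24.6864*h^2 - 16.4712*h - 3.8544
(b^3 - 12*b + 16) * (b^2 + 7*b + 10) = b^5 + 7*b^4 - 2*b^3 - 68*b^2 - 8*b + 160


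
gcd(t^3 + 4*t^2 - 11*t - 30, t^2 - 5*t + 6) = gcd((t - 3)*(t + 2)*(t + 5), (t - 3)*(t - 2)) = t - 3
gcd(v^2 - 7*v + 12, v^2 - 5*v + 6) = v - 3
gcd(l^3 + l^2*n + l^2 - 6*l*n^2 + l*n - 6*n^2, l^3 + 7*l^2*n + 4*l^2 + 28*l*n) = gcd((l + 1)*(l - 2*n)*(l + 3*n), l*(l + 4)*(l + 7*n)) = 1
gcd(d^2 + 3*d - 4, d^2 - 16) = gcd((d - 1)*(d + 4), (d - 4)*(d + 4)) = d + 4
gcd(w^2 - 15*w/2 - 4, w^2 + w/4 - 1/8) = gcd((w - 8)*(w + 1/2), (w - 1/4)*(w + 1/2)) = w + 1/2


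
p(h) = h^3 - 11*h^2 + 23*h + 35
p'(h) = 3*h^2 - 22*h + 23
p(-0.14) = 31.56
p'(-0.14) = 26.14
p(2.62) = 37.74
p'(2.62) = -14.05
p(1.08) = 48.27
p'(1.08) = 2.74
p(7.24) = 4.43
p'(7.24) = 20.97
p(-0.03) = 34.30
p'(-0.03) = 23.66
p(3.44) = 24.66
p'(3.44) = -17.18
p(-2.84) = -141.95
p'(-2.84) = 109.68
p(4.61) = 5.23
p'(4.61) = -14.66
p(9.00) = 80.00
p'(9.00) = 68.00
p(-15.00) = -6160.00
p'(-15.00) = 1028.00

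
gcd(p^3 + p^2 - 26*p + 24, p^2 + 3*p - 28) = p - 4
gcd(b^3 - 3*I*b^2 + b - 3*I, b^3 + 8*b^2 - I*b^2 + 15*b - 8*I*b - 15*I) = b - I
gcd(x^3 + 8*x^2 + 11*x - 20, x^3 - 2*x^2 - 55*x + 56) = x - 1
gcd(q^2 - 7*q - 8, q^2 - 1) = q + 1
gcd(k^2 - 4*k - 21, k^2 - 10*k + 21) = k - 7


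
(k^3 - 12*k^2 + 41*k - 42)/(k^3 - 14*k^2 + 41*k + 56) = (k^2 - 5*k + 6)/(k^2 - 7*k - 8)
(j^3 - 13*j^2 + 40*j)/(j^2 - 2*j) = (j^2 - 13*j + 40)/(j - 2)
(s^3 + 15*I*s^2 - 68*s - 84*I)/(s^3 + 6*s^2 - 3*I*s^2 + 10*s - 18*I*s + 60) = (s^2 + 13*I*s - 42)/(s^2 + s*(6 - 5*I) - 30*I)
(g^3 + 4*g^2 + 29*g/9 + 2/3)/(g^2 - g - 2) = (g^3 + 4*g^2 + 29*g/9 + 2/3)/(g^2 - g - 2)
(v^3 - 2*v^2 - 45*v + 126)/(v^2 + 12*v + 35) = (v^2 - 9*v + 18)/(v + 5)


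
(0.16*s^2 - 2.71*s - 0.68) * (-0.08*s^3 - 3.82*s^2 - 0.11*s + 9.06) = -0.0128*s^5 - 0.3944*s^4 + 10.389*s^3 + 4.3453*s^2 - 24.4778*s - 6.1608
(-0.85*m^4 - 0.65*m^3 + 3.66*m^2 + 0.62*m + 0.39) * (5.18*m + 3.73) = -4.403*m^5 - 6.5375*m^4 + 16.5343*m^3 + 16.8634*m^2 + 4.3328*m + 1.4547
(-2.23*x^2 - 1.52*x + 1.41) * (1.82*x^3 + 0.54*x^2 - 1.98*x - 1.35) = -4.0586*x^5 - 3.9706*x^4 + 6.1608*x^3 + 6.7815*x^2 - 0.7398*x - 1.9035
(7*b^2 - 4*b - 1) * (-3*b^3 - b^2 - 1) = -21*b^5 + 5*b^4 + 7*b^3 - 6*b^2 + 4*b + 1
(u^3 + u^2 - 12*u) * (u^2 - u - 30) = u^5 - 43*u^3 - 18*u^2 + 360*u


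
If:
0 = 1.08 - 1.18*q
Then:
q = 0.92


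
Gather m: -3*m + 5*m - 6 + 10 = 2*m + 4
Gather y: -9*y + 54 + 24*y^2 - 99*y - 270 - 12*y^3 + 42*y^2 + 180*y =-12*y^3 + 66*y^2 + 72*y - 216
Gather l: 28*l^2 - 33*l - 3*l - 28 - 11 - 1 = 28*l^2 - 36*l - 40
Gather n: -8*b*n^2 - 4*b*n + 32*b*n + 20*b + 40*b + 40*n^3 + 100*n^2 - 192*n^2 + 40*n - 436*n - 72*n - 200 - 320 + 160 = 60*b + 40*n^3 + n^2*(-8*b - 92) + n*(28*b - 468) - 360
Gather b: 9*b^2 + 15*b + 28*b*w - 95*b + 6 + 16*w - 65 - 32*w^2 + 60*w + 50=9*b^2 + b*(28*w - 80) - 32*w^2 + 76*w - 9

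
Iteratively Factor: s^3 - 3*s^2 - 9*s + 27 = (s + 3)*(s^2 - 6*s + 9) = (s - 3)*(s + 3)*(s - 3)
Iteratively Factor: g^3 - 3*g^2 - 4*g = (g - 4)*(g^2 + g) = (g - 4)*(g + 1)*(g)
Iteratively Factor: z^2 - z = (z)*(z - 1)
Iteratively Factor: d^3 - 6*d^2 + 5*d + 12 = (d - 3)*(d^2 - 3*d - 4) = (d - 4)*(d - 3)*(d + 1)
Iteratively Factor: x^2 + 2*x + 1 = (x + 1)*(x + 1)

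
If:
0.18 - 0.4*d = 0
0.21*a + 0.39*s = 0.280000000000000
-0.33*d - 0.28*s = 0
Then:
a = 2.32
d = 0.45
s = -0.53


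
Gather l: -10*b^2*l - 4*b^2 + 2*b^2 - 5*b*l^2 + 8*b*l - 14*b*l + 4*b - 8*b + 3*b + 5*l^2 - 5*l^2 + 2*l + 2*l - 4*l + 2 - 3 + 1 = -2*b^2 - 5*b*l^2 - b + l*(-10*b^2 - 6*b)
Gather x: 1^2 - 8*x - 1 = -8*x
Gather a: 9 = 9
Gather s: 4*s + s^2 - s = s^2 + 3*s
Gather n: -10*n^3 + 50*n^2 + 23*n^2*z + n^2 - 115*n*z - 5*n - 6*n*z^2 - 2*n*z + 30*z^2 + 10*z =-10*n^3 + n^2*(23*z + 51) + n*(-6*z^2 - 117*z - 5) + 30*z^2 + 10*z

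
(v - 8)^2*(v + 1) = v^3 - 15*v^2 + 48*v + 64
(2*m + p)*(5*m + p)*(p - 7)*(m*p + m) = 10*m^3*p^2 - 60*m^3*p - 70*m^3 + 7*m^2*p^3 - 42*m^2*p^2 - 49*m^2*p + m*p^4 - 6*m*p^3 - 7*m*p^2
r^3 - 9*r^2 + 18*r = r*(r - 6)*(r - 3)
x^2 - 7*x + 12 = (x - 4)*(x - 3)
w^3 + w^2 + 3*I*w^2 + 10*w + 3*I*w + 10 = (w + 1)*(w - 2*I)*(w + 5*I)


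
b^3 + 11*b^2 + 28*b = b*(b + 4)*(b + 7)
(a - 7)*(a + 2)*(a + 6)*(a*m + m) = a^4*m + 2*a^3*m - 43*a^2*m - 128*a*m - 84*m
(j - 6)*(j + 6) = j^2 - 36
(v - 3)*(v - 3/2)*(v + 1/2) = v^3 - 4*v^2 + 9*v/4 + 9/4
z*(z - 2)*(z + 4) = z^3 + 2*z^2 - 8*z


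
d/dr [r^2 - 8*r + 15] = 2*r - 8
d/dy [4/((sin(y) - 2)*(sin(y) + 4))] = -8*(sin(y) + 1)*cos(y)/((sin(y) - 2)^2*(sin(y) + 4)^2)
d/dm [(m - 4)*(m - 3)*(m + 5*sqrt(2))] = 3*m^2 - 14*m + 10*sqrt(2)*m - 35*sqrt(2) + 12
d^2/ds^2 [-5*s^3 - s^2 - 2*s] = -30*s - 2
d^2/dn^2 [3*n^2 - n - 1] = 6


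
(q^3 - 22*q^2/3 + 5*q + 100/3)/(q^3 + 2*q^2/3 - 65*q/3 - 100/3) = (q - 4)/(q + 4)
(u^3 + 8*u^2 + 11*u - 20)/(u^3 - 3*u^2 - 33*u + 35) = (u + 4)/(u - 7)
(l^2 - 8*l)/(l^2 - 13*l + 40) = l/(l - 5)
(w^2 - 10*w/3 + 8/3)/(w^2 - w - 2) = (w - 4/3)/(w + 1)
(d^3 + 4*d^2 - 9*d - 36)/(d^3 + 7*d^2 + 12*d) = (d - 3)/d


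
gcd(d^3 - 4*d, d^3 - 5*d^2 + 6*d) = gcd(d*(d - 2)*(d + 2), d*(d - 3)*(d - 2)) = d^2 - 2*d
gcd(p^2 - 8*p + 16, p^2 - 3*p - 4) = p - 4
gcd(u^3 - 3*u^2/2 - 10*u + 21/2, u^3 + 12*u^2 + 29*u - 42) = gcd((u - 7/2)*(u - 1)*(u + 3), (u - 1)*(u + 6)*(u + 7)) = u - 1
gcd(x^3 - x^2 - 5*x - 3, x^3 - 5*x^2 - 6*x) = x + 1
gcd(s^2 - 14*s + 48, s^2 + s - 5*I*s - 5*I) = 1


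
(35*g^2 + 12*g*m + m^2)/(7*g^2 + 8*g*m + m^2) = (5*g + m)/(g + m)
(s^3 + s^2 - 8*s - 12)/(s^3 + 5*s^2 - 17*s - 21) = (s^2 + 4*s + 4)/(s^2 + 8*s + 7)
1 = 1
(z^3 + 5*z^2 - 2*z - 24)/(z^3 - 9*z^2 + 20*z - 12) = (z^2 + 7*z + 12)/(z^2 - 7*z + 6)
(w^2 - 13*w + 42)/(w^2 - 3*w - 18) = (w - 7)/(w + 3)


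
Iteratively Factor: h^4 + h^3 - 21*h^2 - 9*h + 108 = (h + 3)*(h^3 - 2*h^2 - 15*h + 36) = (h + 3)*(h + 4)*(h^2 - 6*h + 9) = (h - 3)*(h + 3)*(h + 4)*(h - 3)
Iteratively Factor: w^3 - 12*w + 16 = (w - 2)*(w^2 + 2*w - 8) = (w - 2)^2*(w + 4)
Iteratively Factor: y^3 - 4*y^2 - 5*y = (y - 5)*(y^2 + y) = y*(y - 5)*(y + 1)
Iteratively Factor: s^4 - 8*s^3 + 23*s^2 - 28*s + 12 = (s - 2)*(s^3 - 6*s^2 + 11*s - 6) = (s - 2)*(s - 1)*(s^2 - 5*s + 6) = (s - 2)^2*(s - 1)*(s - 3)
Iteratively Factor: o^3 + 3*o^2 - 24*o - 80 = (o + 4)*(o^2 - o - 20) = (o - 5)*(o + 4)*(o + 4)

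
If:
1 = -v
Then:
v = -1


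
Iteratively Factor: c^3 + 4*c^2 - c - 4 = (c + 1)*(c^2 + 3*c - 4) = (c + 1)*(c + 4)*(c - 1)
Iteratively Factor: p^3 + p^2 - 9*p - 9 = (p + 3)*(p^2 - 2*p - 3) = (p - 3)*(p + 3)*(p + 1)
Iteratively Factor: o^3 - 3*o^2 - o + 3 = (o - 1)*(o^2 - 2*o - 3) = (o - 1)*(o + 1)*(o - 3)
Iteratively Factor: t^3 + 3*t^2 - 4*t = (t)*(t^2 + 3*t - 4) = t*(t - 1)*(t + 4)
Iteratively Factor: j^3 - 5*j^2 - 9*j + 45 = (j - 5)*(j^2 - 9) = (j - 5)*(j - 3)*(j + 3)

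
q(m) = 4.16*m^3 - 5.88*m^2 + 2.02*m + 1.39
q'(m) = 12.48*m^2 - 11.76*m + 2.02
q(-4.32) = -452.46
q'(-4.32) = 285.73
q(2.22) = 22.41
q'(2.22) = 37.42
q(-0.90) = -8.22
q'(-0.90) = 22.71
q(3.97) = 177.03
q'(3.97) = 152.03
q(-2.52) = -107.61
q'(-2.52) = 110.91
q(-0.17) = 0.86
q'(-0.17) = 4.38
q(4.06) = 191.07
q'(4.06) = 159.99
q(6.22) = 787.54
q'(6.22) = 411.70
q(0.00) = 1.39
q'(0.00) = 2.02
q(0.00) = 1.39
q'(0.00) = 2.02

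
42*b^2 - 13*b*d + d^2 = (-7*b + d)*(-6*b + d)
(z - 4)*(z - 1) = z^2 - 5*z + 4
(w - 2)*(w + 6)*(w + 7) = w^3 + 11*w^2 + 16*w - 84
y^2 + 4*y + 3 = (y + 1)*(y + 3)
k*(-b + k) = -b*k + k^2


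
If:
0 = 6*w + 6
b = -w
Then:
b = 1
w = -1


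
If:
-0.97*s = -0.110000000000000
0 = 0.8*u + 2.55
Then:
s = 0.11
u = -3.19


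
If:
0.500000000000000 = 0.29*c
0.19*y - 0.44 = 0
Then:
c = 1.72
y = 2.32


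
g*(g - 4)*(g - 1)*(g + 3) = g^4 - 2*g^3 - 11*g^2 + 12*g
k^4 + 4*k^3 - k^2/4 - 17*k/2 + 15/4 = (k - 1)*(k - 1/2)*(k + 5/2)*(k + 3)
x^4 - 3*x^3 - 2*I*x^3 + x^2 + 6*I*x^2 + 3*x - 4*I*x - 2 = (x - 2)*(x - 1)*(x - I)^2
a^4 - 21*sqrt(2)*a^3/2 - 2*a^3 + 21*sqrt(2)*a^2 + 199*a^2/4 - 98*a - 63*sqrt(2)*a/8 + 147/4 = (a - 3/2)*(a - 1/2)*(a - 7*sqrt(2))*(a - 7*sqrt(2)/2)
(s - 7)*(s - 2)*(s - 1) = s^3 - 10*s^2 + 23*s - 14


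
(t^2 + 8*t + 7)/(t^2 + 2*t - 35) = (t + 1)/(t - 5)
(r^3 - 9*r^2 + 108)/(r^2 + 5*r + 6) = (r^2 - 12*r + 36)/(r + 2)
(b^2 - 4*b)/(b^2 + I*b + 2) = b*(b - 4)/(b^2 + I*b + 2)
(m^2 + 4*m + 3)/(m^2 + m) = (m + 3)/m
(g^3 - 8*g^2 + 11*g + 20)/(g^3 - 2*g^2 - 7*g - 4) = (g - 5)/(g + 1)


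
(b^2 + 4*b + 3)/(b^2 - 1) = (b + 3)/(b - 1)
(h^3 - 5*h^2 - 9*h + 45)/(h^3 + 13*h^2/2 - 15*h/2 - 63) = 2*(h^2 - 2*h - 15)/(2*h^2 + 19*h + 42)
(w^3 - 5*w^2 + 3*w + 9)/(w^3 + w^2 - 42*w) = (w^3 - 5*w^2 + 3*w + 9)/(w*(w^2 + w - 42))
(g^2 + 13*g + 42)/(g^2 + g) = (g^2 + 13*g + 42)/(g*(g + 1))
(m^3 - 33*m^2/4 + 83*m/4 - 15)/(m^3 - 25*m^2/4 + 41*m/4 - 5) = (m - 3)/(m - 1)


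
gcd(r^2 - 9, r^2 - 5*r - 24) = r + 3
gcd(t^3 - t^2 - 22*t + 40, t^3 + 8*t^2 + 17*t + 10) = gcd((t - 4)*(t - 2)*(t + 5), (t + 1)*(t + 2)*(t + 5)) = t + 5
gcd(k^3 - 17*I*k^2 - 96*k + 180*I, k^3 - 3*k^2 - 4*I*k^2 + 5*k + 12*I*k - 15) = k - 5*I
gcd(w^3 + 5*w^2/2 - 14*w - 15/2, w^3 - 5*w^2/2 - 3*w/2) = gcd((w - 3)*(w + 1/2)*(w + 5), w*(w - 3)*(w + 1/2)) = w^2 - 5*w/2 - 3/2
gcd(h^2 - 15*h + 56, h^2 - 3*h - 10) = 1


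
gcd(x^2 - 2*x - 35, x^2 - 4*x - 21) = x - 7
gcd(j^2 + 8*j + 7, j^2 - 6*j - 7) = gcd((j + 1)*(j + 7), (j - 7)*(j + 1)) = j + 1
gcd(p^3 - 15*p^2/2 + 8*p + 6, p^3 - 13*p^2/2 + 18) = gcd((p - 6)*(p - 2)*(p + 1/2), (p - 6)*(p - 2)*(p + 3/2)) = p^2 - 8*p + 12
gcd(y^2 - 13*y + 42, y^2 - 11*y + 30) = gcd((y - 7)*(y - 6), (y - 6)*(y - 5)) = y - 6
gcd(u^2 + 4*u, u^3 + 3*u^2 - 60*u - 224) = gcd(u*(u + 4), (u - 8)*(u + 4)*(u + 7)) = u + 4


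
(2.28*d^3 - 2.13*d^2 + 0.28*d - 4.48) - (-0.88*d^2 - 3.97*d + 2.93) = 2.28*d^3 - 1.25*d^2 + 4.25*d - 7.41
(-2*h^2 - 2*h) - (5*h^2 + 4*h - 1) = -7*h^2 - 6*h + 1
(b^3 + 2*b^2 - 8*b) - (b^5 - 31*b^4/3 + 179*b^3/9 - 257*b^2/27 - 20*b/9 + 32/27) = -b^5 + 31*b^4/3 - 170*b^3/9 + 311*b^2/27 - 52*b/9 - 32/27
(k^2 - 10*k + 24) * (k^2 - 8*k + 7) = k^4 - 18*k^3 + 111*k^2 - 262*k + 168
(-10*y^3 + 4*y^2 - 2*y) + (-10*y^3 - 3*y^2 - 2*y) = -20*y^3 + y^2 - 4*y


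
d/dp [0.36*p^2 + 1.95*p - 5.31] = 0.72*p + 1.95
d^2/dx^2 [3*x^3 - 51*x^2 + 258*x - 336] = 18*x - 102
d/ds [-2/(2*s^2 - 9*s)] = 2*(4*s - 9)/(s^2*(2*s - 9)^2)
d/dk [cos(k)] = -sin(k)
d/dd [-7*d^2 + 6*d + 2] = 6 - 14*d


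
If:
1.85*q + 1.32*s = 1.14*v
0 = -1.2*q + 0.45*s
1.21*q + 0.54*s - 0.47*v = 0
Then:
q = 0.00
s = 0.00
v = 0.00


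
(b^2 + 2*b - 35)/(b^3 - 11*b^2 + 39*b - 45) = (b + 7)/(b^2 - 6*b + 9)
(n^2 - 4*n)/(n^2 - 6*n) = (n - 4)/(n - 6)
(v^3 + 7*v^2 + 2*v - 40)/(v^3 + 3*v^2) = (v^3 + 7*v^2 + 2*v - 40)/(v^2*(v + 3))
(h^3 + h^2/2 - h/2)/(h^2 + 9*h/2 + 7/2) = h*(2*h - 1)/(2*h + 7)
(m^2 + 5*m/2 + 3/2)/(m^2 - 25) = (2*m^2 + 5*m + 3)/(2*(m^2 - 25))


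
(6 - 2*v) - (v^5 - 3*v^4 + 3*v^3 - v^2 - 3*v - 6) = -v^5 + 3*v^4 - 3*v^3 + v^2 + v + 12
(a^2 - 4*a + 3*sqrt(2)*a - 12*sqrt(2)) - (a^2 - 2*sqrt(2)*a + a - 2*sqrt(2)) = -5*a + 5*sqrt(2)*a - 10*sqrt(2)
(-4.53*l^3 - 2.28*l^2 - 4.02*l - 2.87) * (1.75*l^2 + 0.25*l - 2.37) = -7.9275*l^5 - 5.1225*l^4 + 3.1311*l^3 - 0.6239*l^2 + 8.8099*l + 6.8019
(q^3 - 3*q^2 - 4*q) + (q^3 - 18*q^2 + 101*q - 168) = 2*q^3 - 21*q^2 + 97*q - 168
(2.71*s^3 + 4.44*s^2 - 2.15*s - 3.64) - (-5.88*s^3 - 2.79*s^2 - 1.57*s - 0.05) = 8.59*s^3 + 7.23*s^2 - 0.58*s - 3.59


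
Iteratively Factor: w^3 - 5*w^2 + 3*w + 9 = (w - 3)*(w^2 - 2*w - 3) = (w - 3)^2*(w + 1)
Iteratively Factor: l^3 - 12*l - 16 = (l + 2)*(l^2 - 2*l - 8) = (l - 4)*(l + 2)*(l + 2)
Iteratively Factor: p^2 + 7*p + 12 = (p + 3)*(p + 4)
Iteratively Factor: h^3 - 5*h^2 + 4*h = (h - 4)*(h^2 - h) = h*(h - 4)*(h - 1)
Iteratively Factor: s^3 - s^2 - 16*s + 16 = (s - 4)*(s^2 + 3*s - 4) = (s - 4)*(s - 1)*(s + 4)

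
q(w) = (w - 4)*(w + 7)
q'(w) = 2*w + 3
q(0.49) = -26.29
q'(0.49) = 3.98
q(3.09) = -9.18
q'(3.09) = 9.18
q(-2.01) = -29.99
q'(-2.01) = -1.02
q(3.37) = -6.53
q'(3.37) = 9.74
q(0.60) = -25.84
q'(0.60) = 4.20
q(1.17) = -23.12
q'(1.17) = 5.34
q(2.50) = -14.25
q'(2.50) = 8.00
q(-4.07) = -23.65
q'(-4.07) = -5.14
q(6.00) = 26.00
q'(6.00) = 15.00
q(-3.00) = -28.00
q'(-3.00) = -3.00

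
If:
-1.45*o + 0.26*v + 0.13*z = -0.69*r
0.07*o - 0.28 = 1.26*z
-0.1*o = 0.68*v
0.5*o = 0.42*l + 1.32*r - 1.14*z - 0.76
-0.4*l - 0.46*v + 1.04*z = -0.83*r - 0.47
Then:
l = 0.87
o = 0.04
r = 0.12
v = -0.01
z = -0.22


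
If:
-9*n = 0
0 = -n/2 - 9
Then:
No Solution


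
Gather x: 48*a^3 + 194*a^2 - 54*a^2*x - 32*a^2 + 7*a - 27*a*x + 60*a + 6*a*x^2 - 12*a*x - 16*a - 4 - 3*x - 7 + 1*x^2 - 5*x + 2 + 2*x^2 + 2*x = 48*a^3 + 162*a^2 + 51*a + x^2*(6*a + 3) + x*(-54*a^2 - 39*a - 6) - 9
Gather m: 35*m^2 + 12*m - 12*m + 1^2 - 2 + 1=35*m^2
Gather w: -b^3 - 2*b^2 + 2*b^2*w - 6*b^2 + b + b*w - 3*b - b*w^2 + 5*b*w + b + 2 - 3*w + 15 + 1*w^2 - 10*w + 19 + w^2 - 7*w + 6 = -b^3 - 8*b^2 - b + w^2*(2 - b) + w*(2*b^2 + 6*b - 20) + 42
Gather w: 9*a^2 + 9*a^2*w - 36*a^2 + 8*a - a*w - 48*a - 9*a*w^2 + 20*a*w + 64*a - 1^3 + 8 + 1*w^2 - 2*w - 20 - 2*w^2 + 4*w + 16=-27*a^2 + 24*a + w^2*(-9*a - 1) + w*(9*a^2 + 19*a + 2) + 3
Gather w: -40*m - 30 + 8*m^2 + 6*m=8*m^2 - 34*m - 30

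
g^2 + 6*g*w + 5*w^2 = (g + w)*(g + 5*w)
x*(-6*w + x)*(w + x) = -6*w^2*x - 5*w*x^2 + x^3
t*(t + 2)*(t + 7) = t^3 + 9*t^2 + 14*t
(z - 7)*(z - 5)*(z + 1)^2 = z^4 - 10*z^3 + 12*z^2 + 58*z + 35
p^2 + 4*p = p*(p + 4)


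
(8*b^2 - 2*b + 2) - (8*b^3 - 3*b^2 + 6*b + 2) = -8*b^3 + 11*b^2 - 8*b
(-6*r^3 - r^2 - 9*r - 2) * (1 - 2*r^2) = 12*r^5 + 2*r^4 + 12*r^3 + 3*r^2 - 9*r - 2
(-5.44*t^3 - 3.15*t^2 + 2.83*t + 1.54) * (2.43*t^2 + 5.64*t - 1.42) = -13.2192*t^5 - 38.3361*t^4 - 3.1643*t^3 + 24.1764*t^2 + 4.667*t - 2.1868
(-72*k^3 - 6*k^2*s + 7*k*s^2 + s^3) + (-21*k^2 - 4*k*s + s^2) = -72*k^3 - 6*k^2*s - 21*k^2 + 7*k*s^2 - 4*k*s + s^3 + s^2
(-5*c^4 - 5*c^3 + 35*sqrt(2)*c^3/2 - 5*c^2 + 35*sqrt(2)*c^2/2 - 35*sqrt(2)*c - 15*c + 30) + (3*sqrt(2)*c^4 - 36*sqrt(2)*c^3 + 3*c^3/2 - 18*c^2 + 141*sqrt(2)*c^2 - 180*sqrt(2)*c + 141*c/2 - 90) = -5*c^4 + 3*sqrt(2)*c^4 - 37*sqrt(2)*c^3/2 - 7*c^3/2 - 23*c^2 + 317*sqrt(2)*c^2/2 - 215*sqrt(2)*c + 111*c/2 - 60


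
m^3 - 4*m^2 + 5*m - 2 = (m - 2)*(m - 1)^2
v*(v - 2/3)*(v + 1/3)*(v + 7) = v^4 + 20*v^3/3 - 23*v^2/9 - 14*v/9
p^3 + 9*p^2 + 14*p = p*(p + 2)*(p + 7)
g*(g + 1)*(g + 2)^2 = g^4 + 5*g^3 + 8*g^2 + 4*g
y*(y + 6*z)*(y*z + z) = y^3*z + 6*y^2*z^2 + y^2*z + 6*y*z^2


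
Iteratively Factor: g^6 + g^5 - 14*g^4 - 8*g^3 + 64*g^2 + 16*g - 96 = (g - 2)*(g^5 + 3*g^4 - 8*g^3 - 24*g^2 + 16*g + 48) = (g - 2)*(g + 2)*(g^4 + g^3 - 10*g^2 - 4*g + 24) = (g - 2)*(g + 2)*(g + 3)*(g^3 - 2*g^2 - 4*g + 8) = (g - 2)^2*(g + 2)*(g + 3)*(g^2 - 4) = (g - 2)^2*(g + 2)^2*(g + 3)*(g - 2)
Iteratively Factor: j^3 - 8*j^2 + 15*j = (j - 3)*(j^2 - 5*j) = j*(j - 3)*(j - 5)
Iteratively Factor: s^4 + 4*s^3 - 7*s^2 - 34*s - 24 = (s - 3)*(s^3 + 7*s^2 + 14*s + 8) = (s - 3)*(s + 2)*(s^2 + 5*s + 4) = (s - 3)*(s + 1)*(s + 2)*(s + 4)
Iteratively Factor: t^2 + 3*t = (t + 3)*(t)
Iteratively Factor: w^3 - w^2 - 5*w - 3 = (w - 3)*(w^2 + 2*w + 1) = (w - 3)*(w + 1)*(w + 1)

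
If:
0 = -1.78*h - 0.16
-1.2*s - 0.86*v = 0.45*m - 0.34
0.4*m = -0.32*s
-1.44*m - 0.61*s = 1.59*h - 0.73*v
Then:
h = -0.09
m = -2.02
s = 2.52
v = -2.07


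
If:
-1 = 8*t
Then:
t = -1/8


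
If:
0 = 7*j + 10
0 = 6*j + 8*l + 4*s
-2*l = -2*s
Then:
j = -10/7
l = 5/7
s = 5/7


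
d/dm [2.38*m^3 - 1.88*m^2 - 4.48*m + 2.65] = 7.14*m^2 - 3.76*m - 4.48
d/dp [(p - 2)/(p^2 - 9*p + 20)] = (p^2 - 9*p - (p - 2)*(2*p - 9) + 20)/(p^2 - 9*p + 20)^2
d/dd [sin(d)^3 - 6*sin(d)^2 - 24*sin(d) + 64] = 3*(sin(d)^2 - 4*sin(d) - 8)*cos(d)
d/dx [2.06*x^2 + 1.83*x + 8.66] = 4.12*x + 1.83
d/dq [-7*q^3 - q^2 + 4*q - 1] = -21*q^2 - 2*q + 4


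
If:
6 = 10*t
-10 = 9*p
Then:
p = -10/9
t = 3/5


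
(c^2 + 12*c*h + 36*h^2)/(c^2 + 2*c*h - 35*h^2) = (c^2 + 12*c*h + 36*h^2)/(c^2 + 2*c*h - 35*h^2)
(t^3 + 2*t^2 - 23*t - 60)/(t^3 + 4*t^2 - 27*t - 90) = (t + 4)/(t + 6)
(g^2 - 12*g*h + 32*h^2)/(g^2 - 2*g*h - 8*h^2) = (g - 8*h)/(g + 2*h)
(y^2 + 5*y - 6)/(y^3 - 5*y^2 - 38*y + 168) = (y - 1)/(y^2 - 11*y + 28)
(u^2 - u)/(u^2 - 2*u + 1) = u/(u - 1)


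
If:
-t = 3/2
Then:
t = -3/2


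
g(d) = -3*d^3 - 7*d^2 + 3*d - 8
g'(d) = -9*d^2 - 14*d + 3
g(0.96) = -14.23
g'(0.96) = -18.73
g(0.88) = -12.83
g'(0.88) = -16.29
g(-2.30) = -15.43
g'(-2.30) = -12.41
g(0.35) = -7.94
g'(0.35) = -3.00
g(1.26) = -21.33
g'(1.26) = -28.93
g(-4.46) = 105.53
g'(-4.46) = -113.58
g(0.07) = -7.83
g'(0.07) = 1.98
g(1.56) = -31.74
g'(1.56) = -40.74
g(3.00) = -143.00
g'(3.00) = -120.00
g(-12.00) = 4132.00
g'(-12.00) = -1125.00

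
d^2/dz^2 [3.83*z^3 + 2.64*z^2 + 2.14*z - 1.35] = 22.98*z + 5.28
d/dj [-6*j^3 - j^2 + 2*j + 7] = -18*j^2 - 2*j + 2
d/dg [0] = 0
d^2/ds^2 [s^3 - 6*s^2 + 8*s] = 6*s - 12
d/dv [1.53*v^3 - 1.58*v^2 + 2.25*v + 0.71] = 4.59*v^2 - 3.16*v + 2.25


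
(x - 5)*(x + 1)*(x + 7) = x^3 + 3*x^2 - 33*x - 35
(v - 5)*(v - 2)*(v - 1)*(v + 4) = v^4 - 4*v^3 - 15*v^2 + 58*v - 40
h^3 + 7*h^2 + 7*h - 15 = (h - 1)*(h + 3)*(h + 5)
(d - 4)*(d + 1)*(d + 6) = d^3 + 3*d^2 - 22*d - 24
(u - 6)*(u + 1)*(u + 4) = u^3 - u^2 - 26*u - 24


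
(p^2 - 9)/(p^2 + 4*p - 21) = (p + 3)/(p + 7)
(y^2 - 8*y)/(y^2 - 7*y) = (y - 8)/(y - 7)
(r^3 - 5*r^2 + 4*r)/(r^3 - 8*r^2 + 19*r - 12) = r/(r - 3)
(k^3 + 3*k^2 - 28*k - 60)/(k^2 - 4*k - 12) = (k^2 + k - 30)/(k - 6)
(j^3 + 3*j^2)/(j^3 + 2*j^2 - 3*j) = j/(j - 1)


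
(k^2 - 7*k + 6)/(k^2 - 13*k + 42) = (k - 1)/(k - 7)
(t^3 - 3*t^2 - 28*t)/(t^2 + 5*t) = (t^2 - 3*t - 28)/(t + 5)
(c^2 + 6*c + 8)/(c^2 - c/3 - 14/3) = 3*(c + 4)/(3*c - 7)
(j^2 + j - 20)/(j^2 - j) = (j^2 + j - 20)/(j*(j - 1))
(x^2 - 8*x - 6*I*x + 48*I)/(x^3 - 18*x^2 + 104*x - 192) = (x - 6*I)/(x^2 - 10*x + 24)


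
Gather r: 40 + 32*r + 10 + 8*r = 40*r + 50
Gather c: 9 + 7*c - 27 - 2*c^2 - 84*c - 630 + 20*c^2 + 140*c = 18*c^2 + 63*c - 648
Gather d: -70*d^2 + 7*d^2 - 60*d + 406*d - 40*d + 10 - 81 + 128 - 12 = -63*d^2 + 306*d + 45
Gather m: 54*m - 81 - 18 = 54*m - 99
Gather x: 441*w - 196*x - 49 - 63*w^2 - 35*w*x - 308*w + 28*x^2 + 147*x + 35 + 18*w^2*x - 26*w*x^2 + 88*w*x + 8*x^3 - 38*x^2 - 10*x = -63*w^2 + 133*w + 8*x^3 + x^2*(-26*w - 10) + x*(18*w^2 + 53*w - 59) - 14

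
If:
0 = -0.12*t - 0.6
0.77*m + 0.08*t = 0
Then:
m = 0.52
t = -5.00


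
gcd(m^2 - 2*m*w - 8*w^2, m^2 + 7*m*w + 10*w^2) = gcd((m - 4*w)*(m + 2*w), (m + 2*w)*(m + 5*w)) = m + 2*w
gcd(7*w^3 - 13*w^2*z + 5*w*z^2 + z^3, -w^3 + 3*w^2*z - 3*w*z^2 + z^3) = w^2 - 2*w*z + z^2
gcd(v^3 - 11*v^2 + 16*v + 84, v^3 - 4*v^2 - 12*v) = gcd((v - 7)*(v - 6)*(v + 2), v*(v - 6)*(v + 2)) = v^2 - 4*v - 12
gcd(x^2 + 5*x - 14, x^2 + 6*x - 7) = x + 7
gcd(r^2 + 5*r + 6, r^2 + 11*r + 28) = 1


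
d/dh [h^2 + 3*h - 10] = 2*h + 3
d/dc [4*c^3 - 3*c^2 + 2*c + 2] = 12*c^2 - 6*c + 2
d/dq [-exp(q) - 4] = -exp(q)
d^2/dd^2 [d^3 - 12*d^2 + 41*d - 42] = 6*d - 24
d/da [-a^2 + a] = 1 - 2*a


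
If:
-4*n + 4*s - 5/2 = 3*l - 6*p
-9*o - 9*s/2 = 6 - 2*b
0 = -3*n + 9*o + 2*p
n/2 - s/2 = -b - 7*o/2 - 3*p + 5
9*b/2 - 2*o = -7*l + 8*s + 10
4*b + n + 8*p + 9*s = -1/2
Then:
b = -59025/48239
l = 54333/96478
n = 59143/96478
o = -23797/96478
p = 195801/96478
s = -66755/48239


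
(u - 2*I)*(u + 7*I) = u^2 + 5*I*u + 14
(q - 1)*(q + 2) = q^2 + q - 2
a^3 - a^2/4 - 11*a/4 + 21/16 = (a - 3/2)*(a - 1/2)*(a + 7/4)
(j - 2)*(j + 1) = j^2 - j - 2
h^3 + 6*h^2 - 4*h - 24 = (h - 2)*(h + 2)*(h + 6)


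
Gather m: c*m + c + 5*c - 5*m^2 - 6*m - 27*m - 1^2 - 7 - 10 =6*c - 5*m^2 + m*(c - 33) - 18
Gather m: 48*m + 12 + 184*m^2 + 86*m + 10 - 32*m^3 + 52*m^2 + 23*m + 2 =-32*m^3 + 236*m^2 + 157*m + 24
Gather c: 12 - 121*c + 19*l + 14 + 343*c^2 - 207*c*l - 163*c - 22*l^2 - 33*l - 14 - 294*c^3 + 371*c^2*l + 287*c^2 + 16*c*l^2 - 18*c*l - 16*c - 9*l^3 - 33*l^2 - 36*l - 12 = -294*c^3 + c^2*(371*l + 630) + c*(16*l^2 - 225*l - 300) - 9*l^3 - 55*l^2 - 50*l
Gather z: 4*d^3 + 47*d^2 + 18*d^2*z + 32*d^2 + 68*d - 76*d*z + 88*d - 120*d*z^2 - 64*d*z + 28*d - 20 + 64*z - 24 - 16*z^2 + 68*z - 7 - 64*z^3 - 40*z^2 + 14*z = 4*d^3 + 79*d^2 + 184*d - 64*z^3 + z^2*(-120*d - 56) + z*(18*d^2 - 140*d + 146) - 51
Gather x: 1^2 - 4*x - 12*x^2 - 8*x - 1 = -12*x^2 - 12*x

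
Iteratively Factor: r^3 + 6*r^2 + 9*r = (r + 3)*(r^2 + 3*r) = r*(r + 3)*(r + 3)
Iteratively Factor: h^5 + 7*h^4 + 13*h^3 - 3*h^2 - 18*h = (h + 2)*(h^4 + 5*h^3 + 3*h^2 - 9*h) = (h - 1)*(h + 2)*(h^3 + 6*h^2 + 9*h) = (h - 1)*(h + 2)*(h + 3)*(h^2 + 3*h) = h*(h - 1)*(h + 2)*(h + 3)*(h + 3)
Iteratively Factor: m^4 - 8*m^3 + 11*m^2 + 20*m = (m)*(m^3 - 8*m^2 + 11*m + 20) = m*(m - 5)*(m^2 - 3*m - 4) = m*(m - 5)*(m + 1)*(m - 4)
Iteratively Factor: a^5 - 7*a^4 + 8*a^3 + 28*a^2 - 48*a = (a - 4)*(a^4 - 3*a^3 - 4*a^2 + 12*a) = (a - 4)*(a + 2)*(a^3 - 5*a^2 + 6*a) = (a - 4)*(a - 3)*(a + 2)*(a^2 - 2*a) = (a - 4)*(a - 3)*(a - 2)*(a + 2)*(a)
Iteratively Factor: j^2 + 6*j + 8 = (j + 4)*(j + 2)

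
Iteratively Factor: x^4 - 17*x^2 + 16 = (x - 4)*(x^3 + 4*x^2 - x - 4) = (x - 4)*(x + 1)*(x^2 + 3*x - 4) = (x - 4)*(x + 1)*(x + 4)*(x - 1)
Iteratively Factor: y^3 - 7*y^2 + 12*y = (y)*(y^2 - 7*y + 12) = y*(y - 4)*(y - 3)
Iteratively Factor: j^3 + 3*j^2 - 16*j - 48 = (j + 4)*(j^2 - j - 12) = (j - 4)*(j + 4)*(j + 3)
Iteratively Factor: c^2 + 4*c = (c)*(c + 4)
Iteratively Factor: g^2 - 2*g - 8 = (g + 2)*(g - 4)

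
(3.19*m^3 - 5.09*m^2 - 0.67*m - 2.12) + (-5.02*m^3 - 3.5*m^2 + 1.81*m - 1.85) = -1.83*m^3 - 8.59*m^2 + 1.14*m - 3.97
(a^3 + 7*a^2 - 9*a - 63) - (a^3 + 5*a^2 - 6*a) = 2*a^2 - 3*a - 63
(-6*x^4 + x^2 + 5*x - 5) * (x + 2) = -6*x^5 - 12*x^4 + x^3 + 7*x^2 + 5*x - 10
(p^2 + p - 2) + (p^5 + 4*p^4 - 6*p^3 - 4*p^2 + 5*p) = p^5 + 4*p^4 - 6*p^3 - 3*p^2 + 6*p - 2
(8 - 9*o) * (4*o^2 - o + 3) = -36*o^3 + 41*o^2 - 35*o + 24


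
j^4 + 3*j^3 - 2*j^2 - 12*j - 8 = (j - 2)*(j + 1)*(j + 2)^2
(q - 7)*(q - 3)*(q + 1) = q^3 - 9*q^2 + 11*q + 21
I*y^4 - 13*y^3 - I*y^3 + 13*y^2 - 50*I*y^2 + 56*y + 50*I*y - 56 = (y + 2*I)*(y + 4*I)*(y + 7*I)*(I*y - I)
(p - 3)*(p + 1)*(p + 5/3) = p^3 - p^2/3 - 19*p/3 - 5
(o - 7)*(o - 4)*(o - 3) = o^3 - 14*o^2 + 61*o - 84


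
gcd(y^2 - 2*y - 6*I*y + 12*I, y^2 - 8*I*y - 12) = y - 6*I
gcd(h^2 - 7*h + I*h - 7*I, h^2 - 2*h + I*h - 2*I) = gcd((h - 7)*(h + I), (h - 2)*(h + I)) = h + I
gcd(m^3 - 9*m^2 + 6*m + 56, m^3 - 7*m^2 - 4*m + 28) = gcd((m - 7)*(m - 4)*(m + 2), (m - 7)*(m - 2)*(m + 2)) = m^2 - 5*m - 14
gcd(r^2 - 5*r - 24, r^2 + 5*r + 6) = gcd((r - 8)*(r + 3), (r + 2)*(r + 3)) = r + 3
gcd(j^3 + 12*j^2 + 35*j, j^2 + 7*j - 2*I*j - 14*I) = j + 7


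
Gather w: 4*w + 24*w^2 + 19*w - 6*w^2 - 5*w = 18*w^2 + 18*w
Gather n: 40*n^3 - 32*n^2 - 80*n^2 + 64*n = 40*n^3 - 112*n^2 + 64*n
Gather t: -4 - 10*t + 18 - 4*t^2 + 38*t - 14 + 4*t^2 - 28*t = 0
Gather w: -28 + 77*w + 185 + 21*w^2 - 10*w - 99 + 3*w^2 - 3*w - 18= 24*w^2 + 64*w + 40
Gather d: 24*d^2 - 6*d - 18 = 24*d^2 - 6*d - 18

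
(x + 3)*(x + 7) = x^2 + 10*x + 21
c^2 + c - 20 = (c - 4)*(c + 5)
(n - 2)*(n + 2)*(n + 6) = n^3 + 6*n^2 - 4*n - 24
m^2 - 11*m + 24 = (m - 8)*(m - 3)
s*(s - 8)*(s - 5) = s^3 - 13*s^2 + 40*s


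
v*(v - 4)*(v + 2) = v^3 - 2*v^2 - 8*v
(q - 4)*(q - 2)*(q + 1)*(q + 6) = q^4 + q^3 - 28*q^2 + 20*q + 48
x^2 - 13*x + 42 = (x - 7)*(x - 6)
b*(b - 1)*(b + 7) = b^3 + 6*b^2 - 7*b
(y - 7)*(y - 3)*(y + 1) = y^3 - 9*y^2 + 11*y + 21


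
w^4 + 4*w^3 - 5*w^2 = w^2*(w - 1)*(w + 5)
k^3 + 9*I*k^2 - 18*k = k*(k + 3*I)*(k + 6*I)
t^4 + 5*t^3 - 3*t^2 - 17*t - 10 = (t - 2)*(t + 1)^2*(t + 5)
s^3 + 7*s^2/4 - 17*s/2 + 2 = (s - 2)*(s - 1/4)*(s + 4)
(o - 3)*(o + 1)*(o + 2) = o^3 - 7*o - 6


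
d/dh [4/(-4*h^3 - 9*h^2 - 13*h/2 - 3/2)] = 8*(24*h^2 + 36*h + 13)/(8*h^3 + 18*h^2 + 13*h + 3)^2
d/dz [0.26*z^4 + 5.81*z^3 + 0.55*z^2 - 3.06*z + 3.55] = 1.04*z^3 + 17.43*z^2 + 1.1*z - 3.06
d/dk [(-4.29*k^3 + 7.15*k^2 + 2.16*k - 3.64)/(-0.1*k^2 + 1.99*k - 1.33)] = (0.429*k^4 - 17.0742*k^3 + 31.5616*k^2 - 19.747*k + 4.3708)/(0.01*k^4 - 0.398*k^3 + 4.2261*k^2 - 5.2934*k + 1.7689)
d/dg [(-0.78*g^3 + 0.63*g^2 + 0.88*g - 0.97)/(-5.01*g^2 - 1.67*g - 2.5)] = (3.9078*g^4 + 2.6052*g^3 + 9.2067*g^2 - 12.8694*g - 3.8199)/(25.1001*g^4 + 16.7334*g^3 + 27.8389*g^2 + 8.35*g + 6.25)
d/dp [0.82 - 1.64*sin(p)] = -1.64*cos(p)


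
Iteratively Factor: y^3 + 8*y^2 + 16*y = (y)*(y^2 + 8*y + 16) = y*(y + 4)*(y + 4)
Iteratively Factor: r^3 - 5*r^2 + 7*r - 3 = (r - 3)*(r^2 - 2*r + 1) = (r - 3)*(r - 1)*(r - 1)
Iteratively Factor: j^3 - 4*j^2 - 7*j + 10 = (j - 1)*(j^2 - 3*j - 10) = (j - 1)*(j + 2)*(j - 5)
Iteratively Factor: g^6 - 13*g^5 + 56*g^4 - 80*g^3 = (g)*(g^5 - 13*g^4 + 56*g^3 - 80*g^2) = g^2*(g^4 - 13*g^3 + 56*g^2 - 80*g) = g^2*(g - 4)*(g^3 - 9*g^2 + 20*g) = g^2*(g - 4)^2*(g^2 - 5*g) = g^3*(g - 4)^2*(g - 5)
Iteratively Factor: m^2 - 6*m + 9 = (m - 3)*(m - 3)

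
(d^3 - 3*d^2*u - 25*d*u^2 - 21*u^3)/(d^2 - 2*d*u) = (d^3 - 3*d^2*u - 25*d*u^2 - 21*u^3)/(d*(d - 2*u))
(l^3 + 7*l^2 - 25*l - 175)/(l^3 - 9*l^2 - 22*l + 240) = (l^2 + 2*l - 35)/(l^2 - 14*l + 48)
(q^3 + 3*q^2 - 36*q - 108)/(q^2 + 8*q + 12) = (q^2 - 3*q - 18)/(q + 2)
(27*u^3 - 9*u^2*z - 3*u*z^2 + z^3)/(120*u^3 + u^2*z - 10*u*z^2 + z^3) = (9*u^2 - 6*u*z + z^2)/(40*u^2 - 13*u*z + z^2)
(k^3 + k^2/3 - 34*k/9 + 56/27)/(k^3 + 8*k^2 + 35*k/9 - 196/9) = (k - 2/3)/(k + 7)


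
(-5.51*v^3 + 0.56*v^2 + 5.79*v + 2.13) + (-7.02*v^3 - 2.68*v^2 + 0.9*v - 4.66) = -12.53*v^3 - 2.12*v^2 + 6.69*v - 2.53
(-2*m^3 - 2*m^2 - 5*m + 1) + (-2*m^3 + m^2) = -4*m^3 - m^2 - 5*m + 1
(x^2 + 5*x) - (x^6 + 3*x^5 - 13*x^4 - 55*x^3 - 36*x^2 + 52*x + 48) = -x^6 - 3*x^5 + 13*x^4 + 55*x^3 + 37*x^2 - 47*x - 48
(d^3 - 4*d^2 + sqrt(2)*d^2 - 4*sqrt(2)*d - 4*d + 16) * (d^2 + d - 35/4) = d^5 - 3*d^4 + sqrt(2)*d^4 - 67*d^3/4 - 3*sqrt(2)*d^3 - 51*sqrt(2)*d^2/4 + 47*d^2 + 35*sqrt(2)*d + 51*d - 140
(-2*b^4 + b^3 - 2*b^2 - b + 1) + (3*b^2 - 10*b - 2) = -2*b^4 + b^3 + b^2 - 11*b - 1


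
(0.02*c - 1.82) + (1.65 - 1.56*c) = -1.54*c - 0.17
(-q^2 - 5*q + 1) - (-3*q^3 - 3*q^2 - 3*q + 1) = 3*q^3 + 2*q^2 - 2*q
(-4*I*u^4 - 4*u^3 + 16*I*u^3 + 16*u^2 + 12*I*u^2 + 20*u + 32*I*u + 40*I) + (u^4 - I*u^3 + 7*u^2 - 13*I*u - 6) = u^4 - 4*I*u^4 - 4*u^3 + 15*I*u^3 + 23*u^2 + 12*I*u^2 + 20*u + 19*I*u - 6 + 40*I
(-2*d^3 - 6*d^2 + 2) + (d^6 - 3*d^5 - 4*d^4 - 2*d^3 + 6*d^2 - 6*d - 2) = d^6 - 3*d^5 - 4*d^4 - 4*d^3 - 6*d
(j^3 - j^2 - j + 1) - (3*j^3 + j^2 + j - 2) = -2*j^3 - 2*j^2 - 2*j + 3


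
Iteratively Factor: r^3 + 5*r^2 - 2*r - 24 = (r + 4)*(r^2 + r - 6) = (r + 3)*(r + 4)*(r - 2)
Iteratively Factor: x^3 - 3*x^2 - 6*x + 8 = (x + 2)*(x^2 - 5*x + 4) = (x - 4)*(x + 2)*(x - 1)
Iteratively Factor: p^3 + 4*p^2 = (p)*(p^2 + 4*p) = p^2*(p + 4)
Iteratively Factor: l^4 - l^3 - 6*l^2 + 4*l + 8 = (l + 1)*(l^3 - 2*l^2 - 4*l + 8) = (l - 2)*(l + 1)*(l^2 - 4) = (l - 2)^2*(l + 1)*(l + 2)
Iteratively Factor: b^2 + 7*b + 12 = (b + 4)*(b + 3)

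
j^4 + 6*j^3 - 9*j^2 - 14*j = j*(j - 2)*(j + 1)*(j + 7)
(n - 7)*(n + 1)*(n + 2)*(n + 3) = n^4 - n^3 - 31*n^2 - 71*n - 42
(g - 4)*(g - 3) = g^2 - 7*g + 12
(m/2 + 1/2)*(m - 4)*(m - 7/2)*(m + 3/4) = m^4/2 - 23*m^3/8 + 13*m^2/16 + 151*m/16 + 21/4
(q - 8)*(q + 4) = q^2 - 4*q - 32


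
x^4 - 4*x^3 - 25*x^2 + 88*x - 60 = (x - 6)*(x - 2)*(x - 1)*(x + 5)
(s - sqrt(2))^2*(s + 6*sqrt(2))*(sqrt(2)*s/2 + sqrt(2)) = sqrt(2)*s^4/2 + sqrt(2)*s^3 + 4*s^3 - 11*sqrt(2)*s^2 + 8*s^2 - 22*sqrt(2)*s + 12*s + 24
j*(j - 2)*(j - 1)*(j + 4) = j^4 + j^3 - 10*j^2 + 8*j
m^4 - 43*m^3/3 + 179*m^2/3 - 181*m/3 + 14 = (m - 7)*(m - 6)*(m - 1)*(m - 1/3)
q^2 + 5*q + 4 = (q + 1)*(q + 4)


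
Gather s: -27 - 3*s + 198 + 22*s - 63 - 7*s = 12*s + 108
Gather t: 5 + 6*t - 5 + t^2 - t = t^2 + 5*t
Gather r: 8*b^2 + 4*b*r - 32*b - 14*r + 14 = 8*b^2 - 32*b + r*(4*b - 14) + 14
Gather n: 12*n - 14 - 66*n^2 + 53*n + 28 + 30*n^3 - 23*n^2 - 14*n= 30*n^3 - 89*n^2 + 51*n + 14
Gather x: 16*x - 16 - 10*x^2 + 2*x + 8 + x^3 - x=x^3 - 10*x^2 + 17*x - 8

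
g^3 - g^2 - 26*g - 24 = (g - 6)*(g + 1)*(g + 4)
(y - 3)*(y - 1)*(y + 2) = y^3 - 2*y^2 - 5*y + 6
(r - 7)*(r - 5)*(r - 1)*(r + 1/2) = r^4 - 25*r^3/2 + 81*r^2/2 - 23*r/2 - 35/2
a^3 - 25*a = a*(a - 5)*(a + 5)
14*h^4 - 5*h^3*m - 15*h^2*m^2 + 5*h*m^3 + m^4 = (-2*h + m)*(-h + m)*(h + m)*(7*h + m)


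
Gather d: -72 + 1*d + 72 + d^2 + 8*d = d^2 + 9*d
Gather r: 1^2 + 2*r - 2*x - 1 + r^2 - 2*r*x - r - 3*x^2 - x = r^2 + r*(1 - 2*x) - 3*x^2 - 3*x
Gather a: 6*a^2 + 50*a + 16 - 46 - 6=6*a^2 + 50*a - 36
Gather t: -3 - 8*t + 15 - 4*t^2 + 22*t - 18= -4*t^2 + 14*t - 6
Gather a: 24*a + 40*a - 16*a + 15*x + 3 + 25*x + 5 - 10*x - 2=48*a + 30*x + 6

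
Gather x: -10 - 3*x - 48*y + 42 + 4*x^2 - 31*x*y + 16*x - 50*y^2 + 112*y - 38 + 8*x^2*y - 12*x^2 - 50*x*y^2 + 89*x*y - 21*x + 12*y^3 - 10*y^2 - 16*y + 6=x^2*(8*y - 8) + x*(-50*y^2 + 58*y - 8) + 12*y^3 - 60*y^2 + 48*y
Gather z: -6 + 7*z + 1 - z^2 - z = -z^2 + 6*z - 5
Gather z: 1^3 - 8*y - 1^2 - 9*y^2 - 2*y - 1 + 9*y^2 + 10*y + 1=0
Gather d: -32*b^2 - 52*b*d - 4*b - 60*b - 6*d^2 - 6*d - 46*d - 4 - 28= -32*b^2 - 64*b - 6*d^2 + d*(-52*b - 52) - 32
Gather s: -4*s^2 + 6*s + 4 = -4*s^2 + 6*s + 4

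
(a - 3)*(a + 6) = a^2 + 3*a - 18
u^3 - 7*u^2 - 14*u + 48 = (u - 8)*(u - 2)*(u + 3)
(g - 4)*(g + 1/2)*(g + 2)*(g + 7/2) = g^4 + 2*g^3 - 57*g^2/4 - 71*g/2 - 14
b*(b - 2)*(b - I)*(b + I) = b^4 - 2*b^3 + b^2 - 2*b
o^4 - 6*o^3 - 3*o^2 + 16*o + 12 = (o - 6)*(o - 2)*(o + 1)^2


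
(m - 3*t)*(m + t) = m^2 - 2*m*t - 3*t^2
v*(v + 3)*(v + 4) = v^3 + 7*v^2 + 12*v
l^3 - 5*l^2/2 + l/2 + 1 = (l - 2)*(l - 1)*(l + 1/2)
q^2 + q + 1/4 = (q + 1/2)^2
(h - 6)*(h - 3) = h^2 - 9*h + 18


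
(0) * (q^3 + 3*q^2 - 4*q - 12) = 0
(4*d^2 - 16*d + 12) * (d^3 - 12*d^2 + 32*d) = 4*d^5 - 64*d^4 + 332*d^3 - 656*d^2 + 384*d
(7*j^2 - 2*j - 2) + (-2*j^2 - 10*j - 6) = 5*j^2 - 12*j - 8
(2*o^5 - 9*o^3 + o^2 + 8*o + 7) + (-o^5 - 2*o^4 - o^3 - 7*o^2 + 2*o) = o^5 - 2*o^4 - 10*o^3 - 6*o^2 + 10*o + 7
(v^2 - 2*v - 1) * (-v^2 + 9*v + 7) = -v^4 + 11*v^3 - 10*v^2 - 23*v - 7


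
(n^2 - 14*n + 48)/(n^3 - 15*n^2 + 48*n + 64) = (n - 6)/(n^2 - 7*n - 8)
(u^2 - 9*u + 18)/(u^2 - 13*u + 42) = (u - 3)/(u - 7)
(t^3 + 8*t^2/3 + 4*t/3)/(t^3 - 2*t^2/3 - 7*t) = (3*t^2 + 8*t + 4)/(3*t^2 - 2*t - 21)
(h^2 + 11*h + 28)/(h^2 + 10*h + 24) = (h + 7)/(h + 6)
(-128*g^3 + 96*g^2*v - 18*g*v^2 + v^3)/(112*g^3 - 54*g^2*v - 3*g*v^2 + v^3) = (-8*g + v)/(7*g + v)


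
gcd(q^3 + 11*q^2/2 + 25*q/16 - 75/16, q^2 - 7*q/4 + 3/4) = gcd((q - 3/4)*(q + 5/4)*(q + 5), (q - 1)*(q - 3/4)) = q - 3/4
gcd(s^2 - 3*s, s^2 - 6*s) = s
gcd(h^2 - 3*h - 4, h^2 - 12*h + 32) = h - 4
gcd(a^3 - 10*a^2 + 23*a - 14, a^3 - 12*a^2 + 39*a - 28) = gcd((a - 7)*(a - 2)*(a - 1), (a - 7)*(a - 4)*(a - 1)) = a^2 - 8*a + 7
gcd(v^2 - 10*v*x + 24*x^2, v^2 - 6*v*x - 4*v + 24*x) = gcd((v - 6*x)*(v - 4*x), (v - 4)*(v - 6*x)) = -v + 6*x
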